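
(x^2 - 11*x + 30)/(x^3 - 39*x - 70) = (-x^2 + 11*x - 30)/(-x^3 + 39*x + 70)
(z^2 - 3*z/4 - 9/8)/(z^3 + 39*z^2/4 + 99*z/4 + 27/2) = (z - 3/2)/(z^2 + 9*z + 18)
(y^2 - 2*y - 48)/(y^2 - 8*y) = (y + 6)/y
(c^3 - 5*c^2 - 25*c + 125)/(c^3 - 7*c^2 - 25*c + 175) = (c - 5)/(c - 7)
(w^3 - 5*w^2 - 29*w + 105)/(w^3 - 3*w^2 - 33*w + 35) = (w - 3)/(w - 1)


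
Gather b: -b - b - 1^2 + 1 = -2*b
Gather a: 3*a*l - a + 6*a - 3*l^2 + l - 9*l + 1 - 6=a*(3*l + 5) - 3*l^2 - 8*l - 5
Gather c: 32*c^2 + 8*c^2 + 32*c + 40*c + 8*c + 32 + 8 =40*c^2 + 80*c + 40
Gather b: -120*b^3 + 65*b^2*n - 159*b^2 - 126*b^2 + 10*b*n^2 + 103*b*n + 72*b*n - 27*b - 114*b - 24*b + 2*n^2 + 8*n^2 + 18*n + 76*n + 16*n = -120*b^3 + b^2*(65*n - 285) + b*(10*n^2 + 175*n - 165) + 10*n^2 + 110*n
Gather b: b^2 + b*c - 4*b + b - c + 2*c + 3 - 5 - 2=b^2 + b*(c - 3) + c - 4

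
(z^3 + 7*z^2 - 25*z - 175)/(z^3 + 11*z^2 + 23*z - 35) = (z - 5)/(z - 1)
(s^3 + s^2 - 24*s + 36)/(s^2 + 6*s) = s - 5 + 6/s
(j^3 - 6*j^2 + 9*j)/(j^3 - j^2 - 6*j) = (j - 3)/(j + 2)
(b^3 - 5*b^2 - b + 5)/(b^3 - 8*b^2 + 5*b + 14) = (b^2 - 6*b + 5)/(b^2 - 9*b + 14)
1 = 1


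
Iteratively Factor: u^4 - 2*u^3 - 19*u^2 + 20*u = (u + 4)*(u^3 - 6*u^2 + 5*u) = (u - 5)*(u + 4)*(u^2 - u) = u*(u - 5)*(u + 4)*(u - 1)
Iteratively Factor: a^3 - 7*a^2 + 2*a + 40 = (a - 5)*(a^2 - 2*a - 8) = (a - 5)*(a + 2)*(a - 4)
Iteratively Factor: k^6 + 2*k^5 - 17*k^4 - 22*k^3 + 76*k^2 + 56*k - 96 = (k + 4)*(k^5 - 2*k^4 - 9*k^3 + 14*k^2 + 20*k - 24) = (k - 1)*(k + 4)*(k^4 - k^3 - 10*k^2 + 4*k + 24) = (k - 1)*(k + 2)*(k + 4)*(k^3 - 3*k^2 - 4*k + 12) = (k - 3)*(k - 1)*(k + 2)*(k + 4)*(k^2 - 4) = (k - 3)*(k - 1)*(k + 2)^2*(k + 4)*(k - 2)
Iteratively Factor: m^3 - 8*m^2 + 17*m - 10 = (m - 5)*(m^2 - 3*m + 2) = (m - 5)*(m - 1)*(m - 2)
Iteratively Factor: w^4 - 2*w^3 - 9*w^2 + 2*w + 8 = (w + 1)*(w^3 - 3*w^2 - 6*w + 8) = (w - 4)*(w + 1)*(w^2 + w - 2) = (w - 4)*(w - 1)*(w + 1)*(w + 2)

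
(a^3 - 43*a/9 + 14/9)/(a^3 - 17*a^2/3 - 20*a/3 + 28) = (a - 1/3)/(a - 6)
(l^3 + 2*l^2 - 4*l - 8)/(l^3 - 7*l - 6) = (l^2 - 4)/(l^2 - 2*l - 3)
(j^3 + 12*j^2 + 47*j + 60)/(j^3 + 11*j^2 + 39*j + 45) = (j + 4)/(j + 3)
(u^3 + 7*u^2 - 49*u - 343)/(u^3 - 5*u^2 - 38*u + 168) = (u^2 + 14*u + 49)/(u^2 + 2*u - 24)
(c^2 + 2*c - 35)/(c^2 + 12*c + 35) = (c - 5)/(c + 5)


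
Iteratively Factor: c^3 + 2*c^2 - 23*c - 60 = (c + 3)*(c^2 - c - 20) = (c + 3)*(c + 4)*(c - 5)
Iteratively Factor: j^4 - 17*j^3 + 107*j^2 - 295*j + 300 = (j - 4)*(j^3 - 13*j^2 + 55*j - 75) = (j - 4)*(j - 3)*(j^2 - 10*j + 25) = (j - 5)*(j - 4)*(j - 3)*(j - 5)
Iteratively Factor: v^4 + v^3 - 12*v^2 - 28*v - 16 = (v + 2)*(v^3 - v^2 - 10*v - 8) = (v - 4)*(v + 2)*(v^2 + 3*v + 2) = (v - 4)*(v + 1)*(v + 2)*(v + 2)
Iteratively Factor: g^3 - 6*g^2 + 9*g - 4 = (g - 4)*(g^2 - 2*g + 1) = (g - 4)*(g - 1)*(g - 1)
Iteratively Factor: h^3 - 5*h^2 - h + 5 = (h + 1)*(h^2 - 6*h + 5) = (h - 1)*(h + 1)*(h - 5)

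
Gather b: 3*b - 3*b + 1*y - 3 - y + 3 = 0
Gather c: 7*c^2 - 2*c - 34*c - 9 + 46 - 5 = 7*c^2 - 36*c + 32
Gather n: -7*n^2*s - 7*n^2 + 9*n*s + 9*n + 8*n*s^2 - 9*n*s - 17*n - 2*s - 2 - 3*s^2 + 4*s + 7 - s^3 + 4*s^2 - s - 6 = n^2*(-7*s - 7) + n*(8*s^2 - 8) - s^3 + s^2 + s - 1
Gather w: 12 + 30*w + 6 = 30*w + 18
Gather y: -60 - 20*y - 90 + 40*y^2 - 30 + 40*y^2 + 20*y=80*y^2 - 180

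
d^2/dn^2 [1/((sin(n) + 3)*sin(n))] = (-4*sin(n) - 9 - 3/sin(n) + 18/sin(n)^2 + 18/sin(n)^3)/(sin(n) + 3)^3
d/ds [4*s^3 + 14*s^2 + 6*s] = 12*s^2 + 28*s + 6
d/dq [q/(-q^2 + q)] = (q - 1)^(-2)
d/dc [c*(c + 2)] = 2*c + 2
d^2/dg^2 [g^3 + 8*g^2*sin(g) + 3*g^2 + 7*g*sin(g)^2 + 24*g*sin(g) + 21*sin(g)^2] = -8*g^2*sin(g) - 24*g*sin(g) + 32*g*cos(g) + 14*g*cos(2*g) + 6*g + 16*sin(g) + 14*sin(2*g) + 48*cos(g) + 42*cos(2*g) + 6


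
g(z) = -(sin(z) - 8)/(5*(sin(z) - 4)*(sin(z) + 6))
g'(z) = (sin(z) - 8)*cos(z)/(5*(sin(z) - 4)*(sin(z) + 6)^2) + (sin(z) - 8)*cos(z)/(5*(sin(z) - 4)^2*(sin(z) + 6)) - cos(z)/(5*(sin(z) - 4)*(sin(z) + 6)) = (sin(z)^2 - 16*sin(z) + 8)*cos(z)/(5*(sin(z) - 4)^2*(sin(z) + 6)^2)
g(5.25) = -0.07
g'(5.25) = 0.00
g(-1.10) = -0.07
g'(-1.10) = 0.00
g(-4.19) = -0.07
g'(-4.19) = 0.00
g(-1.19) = -0.07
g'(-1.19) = 0.00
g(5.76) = -0.07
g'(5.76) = 0.00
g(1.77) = -0.07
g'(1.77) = 0.00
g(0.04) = -0.07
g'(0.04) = 0.00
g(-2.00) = -0.07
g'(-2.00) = -0.00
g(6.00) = -0.07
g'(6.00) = 0.00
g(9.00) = -0.07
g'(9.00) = 0.00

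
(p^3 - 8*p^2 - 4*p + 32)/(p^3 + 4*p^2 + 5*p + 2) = (p^2 - 10*p + 16)/(p^2 + 2*p + 1)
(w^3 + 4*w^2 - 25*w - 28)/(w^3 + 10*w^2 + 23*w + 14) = (w - 4)/(w + 2)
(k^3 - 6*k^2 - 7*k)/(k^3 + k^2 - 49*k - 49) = k/(k + 7)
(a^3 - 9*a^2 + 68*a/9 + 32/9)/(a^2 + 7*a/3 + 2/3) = (3*a^2 - 28*a + 32)/(3*(a + 2))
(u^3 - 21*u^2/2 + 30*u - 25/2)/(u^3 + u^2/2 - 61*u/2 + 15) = (u - 5)/(u + 6)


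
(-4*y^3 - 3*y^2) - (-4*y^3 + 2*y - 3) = -3*y^2 - 2*y + 3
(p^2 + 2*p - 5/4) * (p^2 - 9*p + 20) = p^4 - 7*p^3 + 3*p^2/4 + 205*p/4 - 25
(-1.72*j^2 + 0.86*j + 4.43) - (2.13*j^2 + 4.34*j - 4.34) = -3.85*j^2 - 3.48*j + 8.77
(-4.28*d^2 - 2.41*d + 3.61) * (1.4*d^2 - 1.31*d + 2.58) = -5.992*d^4 + 2.2328*d^3 - 2.8313*d^2 - 10.9469*d + 9.3138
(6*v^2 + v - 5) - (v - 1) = 6*v^2 - 4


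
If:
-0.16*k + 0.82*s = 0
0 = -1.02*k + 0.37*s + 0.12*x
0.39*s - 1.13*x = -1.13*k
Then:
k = 0.00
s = 0.00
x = 0.00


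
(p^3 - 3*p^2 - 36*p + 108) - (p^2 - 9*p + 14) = p^3 - 4*p^2 - 27*p + 94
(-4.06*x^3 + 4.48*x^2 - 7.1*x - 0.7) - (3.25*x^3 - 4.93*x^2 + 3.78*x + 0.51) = -7.31*x^3 + 9.41*x^2 - 10.88*x - 1.21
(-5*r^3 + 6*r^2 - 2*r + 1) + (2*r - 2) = -5*r^3 + 6*r^2 - 1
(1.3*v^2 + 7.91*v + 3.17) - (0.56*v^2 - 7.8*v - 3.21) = 0.74*v^2 + 15.71*v + 6.38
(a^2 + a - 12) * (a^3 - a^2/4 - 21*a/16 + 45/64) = a^5 + 3*a^4/4 - 217*a^3/16 + 153*a^2/64 + 1053*a/64 - 135/16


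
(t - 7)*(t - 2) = t^2 - 9*t + 14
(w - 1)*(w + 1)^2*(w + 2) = w^4 + 3*w^3 + w^2 - 3*w - 2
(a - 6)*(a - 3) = a^2 - 9*a + 18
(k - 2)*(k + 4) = k^2 + 2*k - 8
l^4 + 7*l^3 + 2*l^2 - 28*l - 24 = (l - 2)*(l + 1)*(l + 2)*(l + 6)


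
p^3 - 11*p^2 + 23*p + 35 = (p - 7)*(p - 5)*(p + 1)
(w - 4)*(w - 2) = w^2 - 6*w + 8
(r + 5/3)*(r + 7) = r^2 + 26*r/3 + 35/3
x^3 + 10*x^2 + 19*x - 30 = (x - 1)*(x + 5)*(x + 6)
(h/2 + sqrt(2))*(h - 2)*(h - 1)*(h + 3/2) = h^4/2 - 3*h^3/4 + sqrt(2)*h^3 - 3*sqrt(2)*h^2/2 - 5*h^2/4 - 5*sqrt(2)*h/2 + 3*h/2 + 3*sqrt(2)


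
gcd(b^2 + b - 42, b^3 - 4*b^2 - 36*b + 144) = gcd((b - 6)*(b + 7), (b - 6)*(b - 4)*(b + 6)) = b - 6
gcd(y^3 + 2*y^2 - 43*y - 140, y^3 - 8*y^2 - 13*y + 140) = y^2 - 3*y - 28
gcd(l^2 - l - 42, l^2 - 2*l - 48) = l + 6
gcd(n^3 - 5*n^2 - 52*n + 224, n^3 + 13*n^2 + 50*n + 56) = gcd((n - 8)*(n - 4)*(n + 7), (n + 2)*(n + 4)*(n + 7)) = n + 7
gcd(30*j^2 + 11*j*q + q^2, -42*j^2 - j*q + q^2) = 6*j + q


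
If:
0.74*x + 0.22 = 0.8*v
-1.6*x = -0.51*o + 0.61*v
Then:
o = 4.24362745098039*x + 0.328921568627451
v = 0.925*x + 0.275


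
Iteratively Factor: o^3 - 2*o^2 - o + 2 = (o - 2)*(o^2 - 1) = (o - 2)*(o + 1)*(o - 1)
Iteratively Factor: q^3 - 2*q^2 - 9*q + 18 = (q + 3)*(q^2 - 5*q + 6) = (q - 2)*(q + 3)*(q - 3)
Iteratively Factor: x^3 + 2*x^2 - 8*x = (x + 4)*(x^2 - 2*x) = x*(x + 4)*(x - 2)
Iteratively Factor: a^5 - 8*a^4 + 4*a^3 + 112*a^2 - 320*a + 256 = (a - 4)*(a^4 - 4*a^3 - 12*a^2 + 64*a - 64) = (a - 4)^2*(a^3 - 12*a + 16) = (a - 4)^2*(a + 4)*(a^2 - 4*a + 4) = (a - 4)^2*(a - 2)*(a + 4)*(a - 2)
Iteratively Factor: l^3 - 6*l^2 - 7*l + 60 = (l - 5)*(l^2 - l - 12) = (l - 5)*(l + 3)*(l - 4)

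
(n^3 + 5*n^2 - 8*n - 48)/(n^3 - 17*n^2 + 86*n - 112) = (n^3 + 5*n^2 - 8*n - 48)/(n^3 - 17*n^2 + 86*n - 112)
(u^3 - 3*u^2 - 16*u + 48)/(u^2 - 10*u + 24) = (u^2 + u - 12)/(u - 6)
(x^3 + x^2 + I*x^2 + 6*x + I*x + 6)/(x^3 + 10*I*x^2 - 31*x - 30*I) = (x^2 + x*(1 - 2*I) - 2*I)/(x^2 + 7*I*x - 10)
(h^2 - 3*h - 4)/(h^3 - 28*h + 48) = (h + 1)/(h^2 + 4*h - 12)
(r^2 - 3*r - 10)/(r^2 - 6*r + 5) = (r + 2)/(r - 1)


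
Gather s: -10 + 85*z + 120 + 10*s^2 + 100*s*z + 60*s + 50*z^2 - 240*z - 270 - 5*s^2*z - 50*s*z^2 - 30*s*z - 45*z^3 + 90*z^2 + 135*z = s^2*(10 - 5*z) + s*(-50*z^2 + 70*z + 60) - 45*z^3 + 140*z^2 - 20*z - 160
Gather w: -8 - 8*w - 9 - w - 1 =-9*w - 18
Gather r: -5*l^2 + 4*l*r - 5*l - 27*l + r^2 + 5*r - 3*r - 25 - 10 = -5*l^2 - 32*l + r^2 + r*(4*l + 2) - 35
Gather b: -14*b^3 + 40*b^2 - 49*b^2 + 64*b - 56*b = -14*b^3 - 9*b^2 + 8*b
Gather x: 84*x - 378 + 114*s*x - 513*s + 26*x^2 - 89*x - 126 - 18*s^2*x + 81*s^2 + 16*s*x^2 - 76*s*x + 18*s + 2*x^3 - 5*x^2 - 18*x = 81*s^2 - 495*s + 2*x^3 + x^2*(16*s + 21) + x*(-18*s^2 + 38*s - 23) - 504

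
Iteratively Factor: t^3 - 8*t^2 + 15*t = (t)*(t^2 - 8*t + 15) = t*(t - 3)*(t - 5)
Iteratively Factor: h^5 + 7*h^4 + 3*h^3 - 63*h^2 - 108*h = (h + 3)*(h^4 + 4*h^3 - 9*h^2 - 36*h) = (h + 3)^2*(h^3 + h^2 - 12*h) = (h - 3)*(h + 3)^2*(h^2 + 4*h) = h*(h - 3)*(h + 3)^2*(h + 4)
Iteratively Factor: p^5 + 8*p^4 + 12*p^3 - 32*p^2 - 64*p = (p + 4)*(p^4 + 4*p^3 - 4*p^2 - 16*p) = (p + 2)*(p + 4)*(p^3 + 2*p^2 - 8*p) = p*(p + 2)*(p + 4)*(p^2 + 2*p - 8) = p*(p - 2)*(p + 2)*(p + 4)*(p + 4)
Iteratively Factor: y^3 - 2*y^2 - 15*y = (y)*(y^2 - 2*y - 15) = y*(y + 3)*(y - 5)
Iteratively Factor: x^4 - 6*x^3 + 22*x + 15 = (x - 5)*(x^3 - x^2 - 5*x - 3) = (x - 5)*(x + 1)*(x^2 - 2*x - 3) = (x - 5)*(x + 1)^2*(x - 3)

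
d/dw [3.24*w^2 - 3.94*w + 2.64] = 6.48*w - 3.94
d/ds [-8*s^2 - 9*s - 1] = -16*s - 9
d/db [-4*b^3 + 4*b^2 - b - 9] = -12*b^2 + 8*b - 1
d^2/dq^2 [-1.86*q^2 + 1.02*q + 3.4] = -3.72000000000000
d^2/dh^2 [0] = 0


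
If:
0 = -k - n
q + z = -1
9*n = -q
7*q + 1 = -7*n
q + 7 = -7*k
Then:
No Solution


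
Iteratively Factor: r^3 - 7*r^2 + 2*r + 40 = (r + 2)*(r^2 - 9*r + 20) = (r - 5)*(r + 2)*(r - 4)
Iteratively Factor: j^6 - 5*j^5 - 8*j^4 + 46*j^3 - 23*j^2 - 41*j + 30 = (j - 2)*(j^5 - 3*j^4 - 14*j^3 + 18*j^2 + 13*j - 15) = (j - 2)*(j - 1)*(j^4 - 2*j^3 - 16*j^2 + 2*j + 15) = (j - 2)*(j - 1)*(j + 1)*(j^3 - 3*j^2 - 13*j + 15) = (j - 2)*(j - 1)*(j + 1)*(j + 3)*(j^2 - 6*j + 5) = (j - 5)*(j - 2)*(j - 1)*(j + 1)*(j + 3)*(j - 1)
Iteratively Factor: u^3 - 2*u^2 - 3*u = (u + 1)*(u^2 - 3*u) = (u - 3)*(u + 1)*(u)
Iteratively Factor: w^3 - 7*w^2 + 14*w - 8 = (w - 4)*(w^2 - 3*w + 2) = (w - 4)*(w - 2)*(w - 1)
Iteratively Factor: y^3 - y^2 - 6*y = (y - 3)*(y^2 + 2*y) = y*(y - 3)*(y + 2)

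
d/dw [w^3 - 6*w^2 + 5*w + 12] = 3*w^2 - 12*w + 5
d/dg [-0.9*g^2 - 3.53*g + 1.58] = -1.8*g - 3.53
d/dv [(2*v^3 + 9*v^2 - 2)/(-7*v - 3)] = (-28*v^3 - 81*v^2 - 54*v - 14)/(49*v^2 + 42*v + 9)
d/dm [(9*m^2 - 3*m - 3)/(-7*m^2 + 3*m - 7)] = 6*(m^2 - 28*m + 5)/(49*m^4 - 42*m^3 + 107*m^2 - 42*m + 49)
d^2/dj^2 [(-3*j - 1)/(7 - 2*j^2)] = 4*(6*j^3 + 6*j^2 + 63*j + 7)/(8*j^6 - 84*j^4 + 294*j^2 - 343)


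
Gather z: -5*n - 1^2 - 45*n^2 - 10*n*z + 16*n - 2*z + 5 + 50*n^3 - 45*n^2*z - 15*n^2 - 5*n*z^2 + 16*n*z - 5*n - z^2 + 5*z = 50*n^3 - 60*n^2 + 6*n + z^2*(-5*n - 1) + z*(-45*n^2 + 6*n + 3) + 4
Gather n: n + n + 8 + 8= 2*n + 16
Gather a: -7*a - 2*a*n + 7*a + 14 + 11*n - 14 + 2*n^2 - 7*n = -2*a*n + 2*n^2 + 4*n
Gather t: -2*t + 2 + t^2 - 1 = t^2 - 2*t + 1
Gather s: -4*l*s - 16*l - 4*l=-4*l*s - 20*l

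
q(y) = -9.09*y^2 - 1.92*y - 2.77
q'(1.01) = -20.28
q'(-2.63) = 45.89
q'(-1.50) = 25.35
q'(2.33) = -44.28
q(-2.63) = -60.60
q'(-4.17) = 73.89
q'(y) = -18.18*y - 1.92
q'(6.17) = -114.09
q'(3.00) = -56.46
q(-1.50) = -20.34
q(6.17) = -360.66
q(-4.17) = -152.83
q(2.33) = -56.59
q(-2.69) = -63.38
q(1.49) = -25.81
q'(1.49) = -29.01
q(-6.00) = -318.49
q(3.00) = -90.34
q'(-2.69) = 46.98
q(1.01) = -13.98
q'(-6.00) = 107.16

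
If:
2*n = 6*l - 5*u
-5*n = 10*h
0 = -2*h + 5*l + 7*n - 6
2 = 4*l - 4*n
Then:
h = -7/52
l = 10/13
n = 7/26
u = 53/65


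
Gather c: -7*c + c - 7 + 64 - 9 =48 - 6*c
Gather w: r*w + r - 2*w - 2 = r + w*(r - 2) - 2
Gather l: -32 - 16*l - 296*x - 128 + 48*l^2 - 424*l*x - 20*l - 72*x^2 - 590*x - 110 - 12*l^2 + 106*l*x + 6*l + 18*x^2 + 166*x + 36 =36*l^2 + l*(-318*x - 30) - 54*x^2 - 720*x - 234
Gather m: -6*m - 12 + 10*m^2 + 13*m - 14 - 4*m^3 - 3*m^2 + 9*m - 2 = -4*m^3 + 7*m^2 + 16*m - 28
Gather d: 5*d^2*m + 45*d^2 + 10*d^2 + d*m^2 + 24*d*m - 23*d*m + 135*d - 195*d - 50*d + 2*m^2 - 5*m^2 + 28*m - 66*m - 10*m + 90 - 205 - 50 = d^2*(5*m + 55) + d*(m^2 + m - 110) - 3*m^2 - 48*m - 165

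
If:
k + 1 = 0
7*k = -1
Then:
No Solution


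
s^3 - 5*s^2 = s^2*(s - 5)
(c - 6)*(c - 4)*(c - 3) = c^3 - 13*c^2 + 54*c - 72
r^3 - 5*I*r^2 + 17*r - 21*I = (r - 7*I)*(r - I)*(r + 3*I)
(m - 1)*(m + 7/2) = m^2 + 5*m/2 - 7/2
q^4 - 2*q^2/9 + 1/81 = (q - 1/3)^2*(q + 1/3)^2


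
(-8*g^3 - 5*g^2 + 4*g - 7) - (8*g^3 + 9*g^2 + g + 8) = -16*g^3 - 14*g^2 + 3*g - 15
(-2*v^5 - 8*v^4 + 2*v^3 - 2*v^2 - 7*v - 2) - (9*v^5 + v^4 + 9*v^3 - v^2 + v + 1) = -11*v^5 - 9*v^4 - 7*v^3 - v^2 - 8*v - 3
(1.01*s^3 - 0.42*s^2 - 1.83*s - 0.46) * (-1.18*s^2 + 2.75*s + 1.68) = -1.1918*s^5 + 3.2731*s^4 + 2.7012*s^3 - 5.1953*s^2 - 4.3394*s - 0.7728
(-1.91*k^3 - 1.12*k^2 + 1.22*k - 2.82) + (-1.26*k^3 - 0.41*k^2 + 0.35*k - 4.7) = -3.17*k^3 - 1.53*k^2 + 1.57*k - 7.52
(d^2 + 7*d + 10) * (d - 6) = d^3 + d^2 - 32*d - 60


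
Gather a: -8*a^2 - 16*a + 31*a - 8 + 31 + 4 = -8*a^2 + 15*a + 27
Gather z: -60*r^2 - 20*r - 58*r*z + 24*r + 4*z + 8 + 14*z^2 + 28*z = -60*r^2 + 4*r + 14*z^2 + z*(32 - 58*r) + 8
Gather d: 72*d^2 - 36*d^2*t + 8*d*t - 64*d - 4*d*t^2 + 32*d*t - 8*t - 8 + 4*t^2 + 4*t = d^2*(72 - 36*t) + d*(-4*t^2 + 40*t - 64) + 4*t^2 - 4*t - 8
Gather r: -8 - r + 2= -r - 6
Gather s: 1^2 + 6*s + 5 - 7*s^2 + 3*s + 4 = -7*s^2 + 9*s + 10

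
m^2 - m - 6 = (m - 3)*(m + 2)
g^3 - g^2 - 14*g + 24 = (g - 3)*(g - 2)*(g + 4)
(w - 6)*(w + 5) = w^2 - w - 30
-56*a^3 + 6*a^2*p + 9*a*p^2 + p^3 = (-2*a + p)*(4*a + p)*(7*a + p)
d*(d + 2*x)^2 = d^3 + 4*d^2*x + 4*d*x^2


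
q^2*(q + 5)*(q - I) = q^4 + 5*q^3 - I*q^3 - 5*I*q^2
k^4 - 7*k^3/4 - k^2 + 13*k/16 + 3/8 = (k - 2)*(k - 3/4)*(k + 1/2)^2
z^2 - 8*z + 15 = (z - 5)*(z - 3)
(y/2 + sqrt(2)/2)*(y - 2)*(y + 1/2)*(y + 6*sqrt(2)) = y^4/2 - 3*y^3/4 + 7*sqrt(2)*y^3/2 - 21*sqrt(2)*y^2/4 + 11*y^2/2 - 9*y - 7*sqrt(2)*y/2 - 6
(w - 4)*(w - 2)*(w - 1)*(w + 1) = w^4 - 6*w^3 + 7*w^2 + 6*w - 8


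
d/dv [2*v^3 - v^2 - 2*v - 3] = 6*v^2 - 2*v - 2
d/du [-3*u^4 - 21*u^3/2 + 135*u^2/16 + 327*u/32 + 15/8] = -12*u^3 - 63*u^2/2 + 135*u/8 + 327/32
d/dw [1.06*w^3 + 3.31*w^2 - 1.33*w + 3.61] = 3.18*w^2 + 6.62*w - 1.33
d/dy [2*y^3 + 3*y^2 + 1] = 6*y*(y + 1)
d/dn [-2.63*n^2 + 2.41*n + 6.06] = 2.41 - 5.26*n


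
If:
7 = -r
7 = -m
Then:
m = -7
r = -7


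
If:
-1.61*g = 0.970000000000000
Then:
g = -0.60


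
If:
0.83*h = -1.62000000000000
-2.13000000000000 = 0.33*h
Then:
No Solution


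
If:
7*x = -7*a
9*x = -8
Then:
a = 8/9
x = -8/9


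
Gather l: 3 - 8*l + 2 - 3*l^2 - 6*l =-3*l^2 - 14*l + 5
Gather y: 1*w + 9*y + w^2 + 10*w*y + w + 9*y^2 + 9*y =w^2 + 2*w + 9*y^2 + y*(10*w + 18)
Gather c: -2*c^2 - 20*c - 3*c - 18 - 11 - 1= -2*c^2 - 23*c - 30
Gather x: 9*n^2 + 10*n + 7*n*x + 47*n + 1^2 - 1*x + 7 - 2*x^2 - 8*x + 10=9*n^2 + 57*n - 2*x^2 + x*(7*n - 9) + 18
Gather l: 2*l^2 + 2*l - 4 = 2*l^2 + 2*l - 4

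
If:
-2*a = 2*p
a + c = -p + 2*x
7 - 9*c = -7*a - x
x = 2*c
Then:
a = -1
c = 0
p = 1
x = 0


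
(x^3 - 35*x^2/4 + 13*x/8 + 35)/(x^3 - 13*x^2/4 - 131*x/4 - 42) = (x - 5/2)/(x + 3)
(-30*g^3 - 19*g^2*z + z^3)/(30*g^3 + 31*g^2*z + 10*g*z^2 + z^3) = (-5*g + z)/(5*g + z)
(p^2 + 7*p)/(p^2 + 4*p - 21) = p/(p - 3)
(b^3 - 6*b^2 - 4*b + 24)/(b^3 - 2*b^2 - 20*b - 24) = (b - 2)/(b + 2)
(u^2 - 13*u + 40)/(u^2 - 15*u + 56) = (u - 5)/(u - 7)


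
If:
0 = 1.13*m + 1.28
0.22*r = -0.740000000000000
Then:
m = -1.13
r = -3.36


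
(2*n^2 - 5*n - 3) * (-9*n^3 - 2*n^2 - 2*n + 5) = -18*n^5 + 41*n^4 + 33*n^3 + 26*n^2 - 19*n - 15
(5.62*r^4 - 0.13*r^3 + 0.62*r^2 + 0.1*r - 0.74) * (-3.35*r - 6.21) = -18.827*r^5 - 34.4647*r^4 - 1.2697*r^3 - 4.1852*r^2 + 1.858*r + 4.5954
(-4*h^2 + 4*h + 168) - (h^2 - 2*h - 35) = -5*h^2 + 6*h + 203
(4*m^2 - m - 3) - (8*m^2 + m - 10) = -4*m^2 - 2*m + 7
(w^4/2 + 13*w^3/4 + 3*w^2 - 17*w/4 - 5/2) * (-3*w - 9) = -3*w^5/2 - 57*w^4/4 - 153*w^3/4 - 57*w^2/4 + 183*w/4 + 45/2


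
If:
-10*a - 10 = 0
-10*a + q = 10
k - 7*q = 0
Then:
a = -1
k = 0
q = 0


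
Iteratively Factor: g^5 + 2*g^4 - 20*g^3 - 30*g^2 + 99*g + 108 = (g + 4)*(g^4 - 2*g^3 - 12*g^2 + 18*g + 27) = (g + 1)*(g + 4)*(g^3 - 3*g^2 - 9*g + 27) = (g - 3)*(g + 1)*(g + 4)*(g^2 - 9) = (g - 3)*(g + 1)*(g + 3)*(g + 4)*(g - 3)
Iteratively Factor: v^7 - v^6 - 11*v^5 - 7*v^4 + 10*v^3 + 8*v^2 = (v)*(v^6 - v^5 - 11*v^4 - 7*v^3 + 10*v^2 + 8*v) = v^2*(v^5 - v^4 - 11*v^3 - 7*v^2 + 10*v + 8) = v^2*(v + 2)*(v^4 - 3*v^3 - 5*v^2 + 3*v + 4) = v^2*(v - 1)*(v + 2)*(v^3 - 2*v^2 - 7*v - 4) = v^2*(v - 4)*(v - 1)*(v + 2)*(v^2 + 2*v + 1) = v^2*(v - 4)*(v - 1)*(v + 1)*(v + 2)*(v + 1)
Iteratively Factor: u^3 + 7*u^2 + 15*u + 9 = (u + 1)*(u^2 + 6*u + 9) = (u + 1)*(u + 3)*(u + 3)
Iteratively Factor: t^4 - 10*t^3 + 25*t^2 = (t)*(t^3 - 10*t^2 + 25*t) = t*(t - 5)*(t^2 - 5*t) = t^2*(t - 5)*(t - 5)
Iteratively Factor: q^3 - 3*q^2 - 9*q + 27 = (q + 3)*(q^2 - 6*q + 9) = (q - 3)*(q + 3)*(q - 3)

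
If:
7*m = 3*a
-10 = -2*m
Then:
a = 35/3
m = 5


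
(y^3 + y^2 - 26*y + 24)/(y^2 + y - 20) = (y^2 + 5*y - 6)/(y + 5)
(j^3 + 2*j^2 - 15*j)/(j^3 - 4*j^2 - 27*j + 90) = j/(j - 6)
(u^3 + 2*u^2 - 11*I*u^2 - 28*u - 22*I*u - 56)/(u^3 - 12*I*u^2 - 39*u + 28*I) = (u + 2)/(u - I)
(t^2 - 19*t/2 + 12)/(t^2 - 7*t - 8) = (t - 3/2)/(t + 1)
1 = 1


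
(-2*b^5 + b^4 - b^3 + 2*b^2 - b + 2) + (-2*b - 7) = -2*b^5 + b^4 - b^3 + 2*b^2 - 3*b - 5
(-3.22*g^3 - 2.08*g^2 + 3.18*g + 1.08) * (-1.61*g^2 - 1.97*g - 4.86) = 5.1842*g^5 + 9.6922*g^4 + 14.627*g^3 + 2.1054*g^2 - 17.5824*g - 5.2488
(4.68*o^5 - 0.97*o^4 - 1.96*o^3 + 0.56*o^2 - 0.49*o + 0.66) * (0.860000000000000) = 4.0248*o^5 - 0.8342*o^4 - 1.6856*o^3 + 0.4816*o^2 - 0.4214*o + 0.5676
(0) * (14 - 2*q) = 0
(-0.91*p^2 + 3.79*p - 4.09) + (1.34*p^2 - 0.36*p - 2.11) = 0.43*p^2 + 3.43*p - 6.2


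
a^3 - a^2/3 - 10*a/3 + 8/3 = (a - 4/3)*(a - 1)*(a + 2)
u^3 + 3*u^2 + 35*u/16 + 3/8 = (u + 1/4)*(u + 3/4)*(u + 2)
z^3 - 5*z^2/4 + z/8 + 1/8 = (z - 1)*(z - 1/2)*(z + 1/4)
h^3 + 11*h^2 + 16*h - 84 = (h - 2)*(h + 6)*(h + 7)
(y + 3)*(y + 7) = y^2 + 10*y + 21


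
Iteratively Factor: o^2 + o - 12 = (o + 4)*(o - 3)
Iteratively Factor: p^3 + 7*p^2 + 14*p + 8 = (p + 4)*(p^2 + 3*p + 2) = (p + 2)*(p + 4)*(p + 1)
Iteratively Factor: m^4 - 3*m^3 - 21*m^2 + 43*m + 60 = (m - 5)*(m^3 + 2*m^2 - 11*m - 12) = (m - 5)*(m + 4)*(m^2 - 2*m - 3) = (m - 5)*(m + 1)*(m + 4)*(m - 3)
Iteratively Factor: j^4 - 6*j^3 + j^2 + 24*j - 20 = (j - 2)*(j^3 - 4*j^2 - 7*j + 10) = (j - 2)*(j + 2)*(j^2 - 6*j + 5) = (j - 2)*(j - 1)*(j + 2)*(j - 5)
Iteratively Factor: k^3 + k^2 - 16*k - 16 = (k - 4)*(k^2 + 5*k + 4) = (k - 4)*(k + 4)*(k + 1)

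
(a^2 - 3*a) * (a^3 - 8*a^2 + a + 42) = a^5 - 11*a^4 + 25*a^3 + 39*a^2 - 126*a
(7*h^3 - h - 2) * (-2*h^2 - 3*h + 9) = -14*h^5 - 21*h^4 + 65*h^3 + 7*h^2 - 3*h - 18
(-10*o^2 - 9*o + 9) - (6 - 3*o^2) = -7*o^2 - 9*o + 3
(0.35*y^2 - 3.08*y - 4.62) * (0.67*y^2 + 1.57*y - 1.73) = 0.2345*y^4 - 1.5141*y^3 - 8.5365*y^2 - 1.925*y + 7.9926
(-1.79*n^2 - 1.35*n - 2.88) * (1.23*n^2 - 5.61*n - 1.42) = -2.2017*n^4 + 8.3814*n^3 + 6.5729*n^2 + 18.0738*n + 4.0896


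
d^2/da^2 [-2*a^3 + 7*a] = -12*a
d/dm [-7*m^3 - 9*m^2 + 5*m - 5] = -21*m^2 - 18*m + 5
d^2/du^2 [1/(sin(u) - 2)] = (-2*sin(u) + cos(u)^2 + 1)/(sin(u) - 2)^3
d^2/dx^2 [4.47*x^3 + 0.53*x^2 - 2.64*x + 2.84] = 26.82*x + 1.06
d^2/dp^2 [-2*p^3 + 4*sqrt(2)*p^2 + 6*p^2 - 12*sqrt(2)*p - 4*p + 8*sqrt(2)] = -12*p + 8*sqrt(2) + 12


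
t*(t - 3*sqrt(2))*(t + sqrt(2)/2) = t^3 - 5*sqrt(2)*t^2/2 - 3*t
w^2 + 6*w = w*(w + 6)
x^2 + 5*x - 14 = (x - 2)*(x + 7)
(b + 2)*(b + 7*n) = b^2 + 7*b*n + 2*b + 14*n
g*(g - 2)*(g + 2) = g^3 - 4*g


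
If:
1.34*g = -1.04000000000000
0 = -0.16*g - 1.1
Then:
No Solution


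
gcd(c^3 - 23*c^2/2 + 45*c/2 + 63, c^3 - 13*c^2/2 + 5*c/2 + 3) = c - 6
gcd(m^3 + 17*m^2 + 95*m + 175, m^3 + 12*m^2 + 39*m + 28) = m + 7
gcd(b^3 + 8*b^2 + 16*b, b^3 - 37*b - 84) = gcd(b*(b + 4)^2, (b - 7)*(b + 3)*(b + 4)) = b + 4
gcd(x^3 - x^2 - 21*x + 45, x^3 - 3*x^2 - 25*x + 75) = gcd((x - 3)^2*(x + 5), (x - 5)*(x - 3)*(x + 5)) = x^2 + 2*x - 15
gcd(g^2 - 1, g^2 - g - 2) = g + 1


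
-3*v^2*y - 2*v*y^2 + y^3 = y*(-3*v + y)*(v + y)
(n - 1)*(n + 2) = n^2 + n - 2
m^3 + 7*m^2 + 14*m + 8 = (m + 1)*(m + 2)*(m + 4)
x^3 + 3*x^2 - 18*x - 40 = (x - 4)*(x + 2)*(x + 5)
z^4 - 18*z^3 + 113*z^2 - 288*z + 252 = (z - 7)*(z - 6)*(z - 3)*(z - 2)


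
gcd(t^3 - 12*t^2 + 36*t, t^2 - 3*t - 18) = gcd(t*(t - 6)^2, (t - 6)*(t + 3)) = t - 6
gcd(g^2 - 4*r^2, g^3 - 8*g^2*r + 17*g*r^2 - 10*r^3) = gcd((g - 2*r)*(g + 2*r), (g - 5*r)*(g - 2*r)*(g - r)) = -g + 2*r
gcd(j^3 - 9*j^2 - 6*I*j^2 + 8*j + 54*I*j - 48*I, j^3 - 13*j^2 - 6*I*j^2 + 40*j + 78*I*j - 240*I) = j^2 + j*(-8 - 6*I) + 48*I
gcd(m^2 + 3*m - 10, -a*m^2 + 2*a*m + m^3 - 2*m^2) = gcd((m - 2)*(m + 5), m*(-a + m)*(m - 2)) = m - 2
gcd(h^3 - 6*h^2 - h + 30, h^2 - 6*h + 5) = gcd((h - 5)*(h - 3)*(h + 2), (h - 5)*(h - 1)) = h - 5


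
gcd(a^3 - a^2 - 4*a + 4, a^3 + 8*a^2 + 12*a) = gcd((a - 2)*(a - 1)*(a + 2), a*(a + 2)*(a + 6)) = a + 2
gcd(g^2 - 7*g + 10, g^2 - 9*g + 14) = g - 2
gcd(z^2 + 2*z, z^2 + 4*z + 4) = z + 2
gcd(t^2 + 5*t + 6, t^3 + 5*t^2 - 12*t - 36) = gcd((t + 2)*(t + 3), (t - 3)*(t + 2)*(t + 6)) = t + 2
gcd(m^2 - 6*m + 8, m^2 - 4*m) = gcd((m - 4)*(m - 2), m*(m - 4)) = m - 4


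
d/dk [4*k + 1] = 4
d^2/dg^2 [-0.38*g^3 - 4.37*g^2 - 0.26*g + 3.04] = -2.28*g - 8.74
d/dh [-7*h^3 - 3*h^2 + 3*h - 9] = -21*h^2 - 6*h + 3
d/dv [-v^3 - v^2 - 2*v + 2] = -3*v^2 - 2*v - 2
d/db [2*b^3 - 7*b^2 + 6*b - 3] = 6*b^2 - 14*b + 6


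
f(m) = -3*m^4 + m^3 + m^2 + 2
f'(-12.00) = 21144.00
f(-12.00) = -63790.00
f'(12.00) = -20280.00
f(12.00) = -60334.00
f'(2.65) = -196.95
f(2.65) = -120.31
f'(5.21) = -1605.20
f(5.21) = -2039.84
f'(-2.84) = 293.39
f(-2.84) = -208.00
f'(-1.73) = 67.65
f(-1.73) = -27.06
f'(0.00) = 0.00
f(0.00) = 2.00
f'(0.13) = 0.28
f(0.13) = 2.02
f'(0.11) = 0.24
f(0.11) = 2.01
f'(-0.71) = 4.39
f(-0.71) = 1.38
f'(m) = -12*m^3 + 3*m^2 + 2*m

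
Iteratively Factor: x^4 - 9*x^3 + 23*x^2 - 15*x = (x - 1)*(x^3 - 8*x^2 + 15*x) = (x - 5)*(x - 1)*(x^2 - 3*x) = (x - 5)*(x - 3)*(x - 1)*(x)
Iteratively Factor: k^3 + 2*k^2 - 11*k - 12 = (k - 3)*(k^2 + 5*k + 4) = (k - 3)*(k + 4)*(k + 1)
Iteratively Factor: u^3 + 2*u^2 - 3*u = (u - 1)*(u^2 + 3*u) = (u - 1)*(u + 3)*(u)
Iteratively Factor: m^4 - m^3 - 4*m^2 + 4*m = (m - 2)*(m^3 + m^2 - 2*m) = (m - 2)*(m + 2)*(m^2 - m) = (m - 2)*(m - 1)*(m + 2)*(m)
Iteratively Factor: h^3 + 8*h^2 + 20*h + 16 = (h + 2)*(h^2 + 6*h + 8) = (h + 2)^2*(h + 4)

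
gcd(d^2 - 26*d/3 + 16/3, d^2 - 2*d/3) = d - 2/3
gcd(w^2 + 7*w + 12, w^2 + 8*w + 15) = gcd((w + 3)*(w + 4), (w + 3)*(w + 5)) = w + 3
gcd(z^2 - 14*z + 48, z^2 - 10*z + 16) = z - 8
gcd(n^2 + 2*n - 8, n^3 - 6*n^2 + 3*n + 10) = n - 2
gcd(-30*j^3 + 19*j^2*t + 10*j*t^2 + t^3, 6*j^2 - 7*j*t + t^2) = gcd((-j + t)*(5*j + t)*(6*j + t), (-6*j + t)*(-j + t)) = -j + t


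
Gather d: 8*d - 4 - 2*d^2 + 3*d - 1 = -2*d^2 + 11*d - 5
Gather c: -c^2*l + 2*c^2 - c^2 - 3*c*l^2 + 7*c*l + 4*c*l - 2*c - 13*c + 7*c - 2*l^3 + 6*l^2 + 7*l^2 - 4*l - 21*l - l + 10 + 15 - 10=c^2*(1 - l) + c*(-3*l^2 + 11*l - 8) - 2*l^3 + 13*l^2 - 26*l + 15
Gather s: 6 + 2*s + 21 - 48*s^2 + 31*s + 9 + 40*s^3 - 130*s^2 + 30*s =40*s^3 - 178*s^2 + 63*s + 36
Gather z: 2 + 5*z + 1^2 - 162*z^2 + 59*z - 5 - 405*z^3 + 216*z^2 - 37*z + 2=-405*z^3 + 54*z^2 + 27*z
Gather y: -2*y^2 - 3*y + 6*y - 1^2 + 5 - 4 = -2*y^2 + 3*y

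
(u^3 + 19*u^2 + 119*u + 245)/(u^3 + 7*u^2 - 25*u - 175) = (u + 7)/(u - 5)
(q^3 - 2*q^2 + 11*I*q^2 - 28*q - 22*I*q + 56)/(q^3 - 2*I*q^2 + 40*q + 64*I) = (q^2 + q*(-2 + 7*I) - 14*I)/(q^2 - 6*I*q + 16)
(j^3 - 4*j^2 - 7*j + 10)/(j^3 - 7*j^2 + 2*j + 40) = (j - 1)/(j - 4)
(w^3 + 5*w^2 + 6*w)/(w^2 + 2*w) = w + 3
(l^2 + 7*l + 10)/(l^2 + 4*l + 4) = (l + 5)/(l + 2)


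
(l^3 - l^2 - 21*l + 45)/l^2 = l - 1 - 21/l + 45/l^2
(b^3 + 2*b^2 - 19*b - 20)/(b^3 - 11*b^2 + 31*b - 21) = (b^3 + 2*b^2 - 19*b - 20)/(b^3 - 11*b^2 + 31*b - 21)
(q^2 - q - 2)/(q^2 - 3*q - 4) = (q - 2)/(q - 4)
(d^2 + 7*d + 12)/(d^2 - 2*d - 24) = (d + 3)/(d - 6)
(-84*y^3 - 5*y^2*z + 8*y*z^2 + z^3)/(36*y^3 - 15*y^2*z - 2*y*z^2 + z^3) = (-7*y - z)/(3*y - z)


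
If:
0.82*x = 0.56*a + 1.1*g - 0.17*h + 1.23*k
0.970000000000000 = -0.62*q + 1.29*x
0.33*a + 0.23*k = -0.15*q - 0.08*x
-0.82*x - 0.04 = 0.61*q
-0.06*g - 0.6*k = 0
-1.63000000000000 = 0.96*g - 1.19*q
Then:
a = 0.02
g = -2.51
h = -16.47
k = 0.25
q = -0.65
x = 0.44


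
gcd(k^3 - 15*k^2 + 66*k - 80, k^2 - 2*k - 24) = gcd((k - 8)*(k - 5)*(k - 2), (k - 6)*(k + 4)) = 1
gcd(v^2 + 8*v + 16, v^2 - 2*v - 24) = v + 4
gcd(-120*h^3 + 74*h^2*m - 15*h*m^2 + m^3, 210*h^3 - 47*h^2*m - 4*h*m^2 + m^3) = 30*h^2 - 11*h*m + m^2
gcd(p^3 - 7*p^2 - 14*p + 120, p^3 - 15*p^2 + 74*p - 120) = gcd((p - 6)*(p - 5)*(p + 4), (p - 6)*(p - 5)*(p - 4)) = p^2 - 11*p + 30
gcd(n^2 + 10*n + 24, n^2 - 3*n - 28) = n + 4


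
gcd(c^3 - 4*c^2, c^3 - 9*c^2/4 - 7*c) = c^2 - 4*c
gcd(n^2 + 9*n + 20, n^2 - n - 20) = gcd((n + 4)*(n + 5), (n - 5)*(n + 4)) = n + 4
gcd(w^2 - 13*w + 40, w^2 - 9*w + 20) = w - 5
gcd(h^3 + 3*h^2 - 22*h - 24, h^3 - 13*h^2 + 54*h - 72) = h - 4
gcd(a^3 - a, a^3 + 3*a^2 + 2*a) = a^2 + a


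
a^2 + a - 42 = (a - 6)*(a + 7)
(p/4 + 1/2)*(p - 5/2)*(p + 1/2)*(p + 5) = p^4/4 + 5*p^3/4 - 21*p^2/16 - 115*p/16 - 25/8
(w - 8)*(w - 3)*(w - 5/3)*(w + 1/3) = w^4 - 37*w^3/3 + 343*w^2/9 - 233*w/9 - 40/3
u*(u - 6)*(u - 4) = u^3 - 10*u^2 + 24*u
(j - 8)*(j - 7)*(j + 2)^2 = j^4 - 11*j^3 + 164*j + 224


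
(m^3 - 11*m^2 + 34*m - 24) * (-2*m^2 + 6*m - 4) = -2*m^5 + 28*m^4 - 138*m^3 + 296*m^2 - 280*m + 96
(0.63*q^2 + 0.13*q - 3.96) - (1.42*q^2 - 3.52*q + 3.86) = -0.79*q^2 + 3.65*q - 7.82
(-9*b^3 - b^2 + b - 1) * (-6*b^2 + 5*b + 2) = 54*b^5 - 39*b^4 - 29*b^3 + 9*b^2 - 3*b - 2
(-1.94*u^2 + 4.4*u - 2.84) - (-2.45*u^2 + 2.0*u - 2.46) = 0.51*u^2 + 2.4*u - 0.38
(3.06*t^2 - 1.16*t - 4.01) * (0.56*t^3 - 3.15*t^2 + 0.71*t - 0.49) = 1.7136*t^5 - 10.2886*t^4 + 3.581*t^3 + 10.3085*t^2 - 2.2787*t + 1.9649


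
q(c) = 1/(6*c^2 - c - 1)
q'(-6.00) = 0.00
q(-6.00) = 0.00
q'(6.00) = 0.00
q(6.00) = 0.00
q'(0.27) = -3.23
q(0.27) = -1.20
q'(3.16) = -0.01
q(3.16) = 0.02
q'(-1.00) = 0.36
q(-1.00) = 0.17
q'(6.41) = -0.00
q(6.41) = 0.00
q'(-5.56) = 0.00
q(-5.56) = 0.01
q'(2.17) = -0.04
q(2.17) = 0.04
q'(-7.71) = 0.00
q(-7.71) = 0.00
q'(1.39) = -0.19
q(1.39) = 0.11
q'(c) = (1 - 12*c)/(6*c^2 - c - 1)^2 = (1 - 12*c)/(-6*c^2 + c + 1)^2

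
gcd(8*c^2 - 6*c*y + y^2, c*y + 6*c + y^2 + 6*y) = 1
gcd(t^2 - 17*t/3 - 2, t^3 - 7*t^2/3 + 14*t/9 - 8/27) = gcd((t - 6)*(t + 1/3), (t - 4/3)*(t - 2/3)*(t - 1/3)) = 1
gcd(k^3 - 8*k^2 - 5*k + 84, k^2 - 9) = k + 3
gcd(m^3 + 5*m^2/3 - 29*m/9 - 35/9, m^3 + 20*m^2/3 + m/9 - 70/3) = m^2 + 2*m/3 - 35/9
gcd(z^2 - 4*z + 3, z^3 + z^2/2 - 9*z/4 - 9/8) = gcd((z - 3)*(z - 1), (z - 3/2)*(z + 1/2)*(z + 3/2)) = 1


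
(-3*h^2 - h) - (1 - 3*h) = -3*h^2 + 2*h - 1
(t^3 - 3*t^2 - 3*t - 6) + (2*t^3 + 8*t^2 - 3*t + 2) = 3*t^3 + 5*t^2 - 6*t - 4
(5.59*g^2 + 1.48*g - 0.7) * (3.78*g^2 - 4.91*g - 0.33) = 21.1302*g^4 - 21.8525*g^3 - 11.7575*g^2 + 2.9486*g + 0.231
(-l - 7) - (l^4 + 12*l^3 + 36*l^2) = -l^4 - 12*l^3 - 36*l^2 - l - 7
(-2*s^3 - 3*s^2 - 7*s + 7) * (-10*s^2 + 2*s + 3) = 20*s^5 + 26*s^4 + 58*s^3 - 93*s^2 - 7*s + 21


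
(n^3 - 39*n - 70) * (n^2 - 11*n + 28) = n^5 - 11*n^4 - 11*n^3 + 359*n^2 - 322*n - 1960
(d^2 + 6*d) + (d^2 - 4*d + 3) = 2*d^2 + 2*d + 3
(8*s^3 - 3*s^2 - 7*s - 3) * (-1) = -8*s^3 + 3*s^2 + 7*s + 3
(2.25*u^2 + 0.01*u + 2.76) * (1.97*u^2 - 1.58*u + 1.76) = 4.4325*u^4 - 3.5353*u^3 + 9.3814*u^2 - 4.3432*u + 4.8576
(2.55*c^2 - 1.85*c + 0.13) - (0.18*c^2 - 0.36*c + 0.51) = 2.37*c^2 - 1.49*c - 0.38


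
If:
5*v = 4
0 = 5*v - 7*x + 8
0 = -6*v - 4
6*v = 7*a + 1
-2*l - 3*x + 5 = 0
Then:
No Solution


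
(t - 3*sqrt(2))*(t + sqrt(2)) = t^2 - 2*sqrt(2)*t - 6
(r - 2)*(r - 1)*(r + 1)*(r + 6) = r^4 + 4*r^3 - 13*r^2 - 4*r + 12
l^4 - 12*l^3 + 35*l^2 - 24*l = l*(l - 8)*(l - 3)*(l - 1)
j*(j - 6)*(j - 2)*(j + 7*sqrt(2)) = j^4 - 8*j^3 + 7*sqrt(2)*j^3 - 56*sqrt(2)*j^2 + 12*j^2 + 84*sqrt(2)*j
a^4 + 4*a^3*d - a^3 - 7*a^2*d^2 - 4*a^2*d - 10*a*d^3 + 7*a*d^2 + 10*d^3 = (a - 1)*(a - 2*d)*(a + d)*(a + 5*d)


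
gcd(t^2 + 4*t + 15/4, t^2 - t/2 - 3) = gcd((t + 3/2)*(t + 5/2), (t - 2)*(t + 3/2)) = t + 3/2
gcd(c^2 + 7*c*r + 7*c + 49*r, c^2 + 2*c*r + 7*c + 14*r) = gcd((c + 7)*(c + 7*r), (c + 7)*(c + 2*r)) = c + 7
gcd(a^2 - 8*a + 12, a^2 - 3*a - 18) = a - 6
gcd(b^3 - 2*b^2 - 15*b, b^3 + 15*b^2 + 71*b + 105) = b + 3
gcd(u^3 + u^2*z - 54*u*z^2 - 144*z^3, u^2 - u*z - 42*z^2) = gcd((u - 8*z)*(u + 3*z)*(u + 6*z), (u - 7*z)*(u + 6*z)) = u + 6*z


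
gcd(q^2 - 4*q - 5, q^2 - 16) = 1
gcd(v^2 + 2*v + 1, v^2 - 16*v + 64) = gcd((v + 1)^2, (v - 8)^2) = 1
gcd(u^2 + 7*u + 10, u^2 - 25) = u + 5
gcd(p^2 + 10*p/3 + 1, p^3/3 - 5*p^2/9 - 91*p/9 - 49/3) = p + 3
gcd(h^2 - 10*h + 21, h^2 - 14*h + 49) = h - 7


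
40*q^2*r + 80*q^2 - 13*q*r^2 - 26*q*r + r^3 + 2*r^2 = (-8*q + r)*(-5*q + r)*(r + 2)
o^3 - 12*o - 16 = (o - 4)*(o + 2)^2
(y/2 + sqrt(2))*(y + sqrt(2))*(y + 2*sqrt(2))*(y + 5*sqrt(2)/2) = y^4/2 + 15*sqrt(2)*y^3/4 + 41*y^2/2 + 24*sqrt(2)*y + 20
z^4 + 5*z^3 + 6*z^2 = z^2*(z + 2)*(z + 3)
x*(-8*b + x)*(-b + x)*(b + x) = 8*b^3*x - b^2*x^2 - 8*b*x^3 + x^4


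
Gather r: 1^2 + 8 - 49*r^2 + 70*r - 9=-49*r^2 + 70*r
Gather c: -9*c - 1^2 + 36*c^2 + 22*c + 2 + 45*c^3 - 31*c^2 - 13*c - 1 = 45*c^3 + 5*c^2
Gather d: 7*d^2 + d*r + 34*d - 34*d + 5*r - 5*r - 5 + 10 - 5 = 7*d^2 + d*r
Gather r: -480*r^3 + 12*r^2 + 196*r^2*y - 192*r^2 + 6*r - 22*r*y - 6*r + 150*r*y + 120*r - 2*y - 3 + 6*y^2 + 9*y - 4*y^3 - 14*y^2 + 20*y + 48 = -480*r^3 + r^2*(196*y - 180) + r*(128*y + 120) - 4*y^3 - 8*y^2 + 27*y + 45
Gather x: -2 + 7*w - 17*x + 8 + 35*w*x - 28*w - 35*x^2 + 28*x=-21*w - 35*x^2 + x*(35*w + 11) + 6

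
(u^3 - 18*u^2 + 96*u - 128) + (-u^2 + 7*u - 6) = u^3 - 19*u^2 + 103*u - 134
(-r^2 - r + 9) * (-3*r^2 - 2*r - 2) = 3*r^4 + 5*r^3 - 23*r^2 - 16*r - 18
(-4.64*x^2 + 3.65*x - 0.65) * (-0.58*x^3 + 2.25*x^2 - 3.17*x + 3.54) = 2.6912*x^5 - 12.557*x^4 + 23.2983*x^3 - 29.4586*x^2 + 14.9815*x - 2.301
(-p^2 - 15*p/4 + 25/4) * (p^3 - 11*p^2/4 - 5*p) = -p^5 - p^4 + 345*p^3/16 + 25*p^2/16 - 125*p/4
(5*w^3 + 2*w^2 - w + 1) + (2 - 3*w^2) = 5*w^3 - w^2 - w + 3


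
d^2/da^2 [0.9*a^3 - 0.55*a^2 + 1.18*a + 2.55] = 5.4*a - 1.1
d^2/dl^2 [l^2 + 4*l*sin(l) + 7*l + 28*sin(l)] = -4*l*sin(l) - 28*sin(l) + 8*cos(l) + 2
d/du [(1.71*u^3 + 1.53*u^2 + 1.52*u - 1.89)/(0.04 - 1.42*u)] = (-4.8564*u^3 - 1.9674*u^2 + 0.1224*u - 2.623)/(2.0164*u^2 - 0.1136*u + 0.0016)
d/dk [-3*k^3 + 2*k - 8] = 2 - 9*k^2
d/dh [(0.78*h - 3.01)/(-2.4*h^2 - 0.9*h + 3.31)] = (1.872*h^2 - 14.448*h - 0.1272)/(5.76*h^4 + 4.32*h^3 - 15.078*h^2 - 5.958*h + 10.9561)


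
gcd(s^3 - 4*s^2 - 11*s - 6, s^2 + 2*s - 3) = 1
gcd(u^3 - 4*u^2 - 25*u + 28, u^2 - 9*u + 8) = u - 1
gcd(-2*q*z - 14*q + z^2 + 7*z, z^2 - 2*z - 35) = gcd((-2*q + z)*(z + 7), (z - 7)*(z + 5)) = 1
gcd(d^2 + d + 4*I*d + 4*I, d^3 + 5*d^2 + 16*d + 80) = d + 4*I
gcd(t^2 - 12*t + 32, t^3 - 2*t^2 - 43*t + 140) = t - 4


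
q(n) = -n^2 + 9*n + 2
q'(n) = 9 - 2*n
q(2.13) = 16.63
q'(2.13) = 4.74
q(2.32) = 17.50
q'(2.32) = 4.36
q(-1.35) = -11.97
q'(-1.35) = 11.70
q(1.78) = 14.85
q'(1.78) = 5.44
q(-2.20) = -22.64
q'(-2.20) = 13.40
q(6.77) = 17.10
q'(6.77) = -4.54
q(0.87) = 9.07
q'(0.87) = 7.26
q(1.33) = 12.20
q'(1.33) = 6.34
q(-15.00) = -358.00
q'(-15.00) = 39.00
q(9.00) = 2.00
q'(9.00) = -9.00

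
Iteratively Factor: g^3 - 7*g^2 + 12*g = (g - 4)*(g^2 - 3*g) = g*(g - 4)*(g - 3)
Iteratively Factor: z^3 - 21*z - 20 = (z - 5)*(z^2 + 5*z + 4) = (z - 5)*(z + 4)*(z + 1)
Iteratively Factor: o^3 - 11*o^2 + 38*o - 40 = (o - 5)*(o^2 - 6*o + 8) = (o - 5)*(o - 4)*(o - 2)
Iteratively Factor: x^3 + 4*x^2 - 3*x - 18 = (x + 3)*(x^2 + x - 6) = (x - 2)*(x + 3)*(x + 3)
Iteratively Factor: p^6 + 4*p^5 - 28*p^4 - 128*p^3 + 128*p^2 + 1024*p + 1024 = (p + 2)*(p^5 + 2*p^4 - 32*p^3 - 64*p^2 + 256*p + 512) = (p + 2)*(p + 4)*(p^4 - 2*p^3 - 24*p^2 + 32*p + 128) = (p - 4)*(p + 2)*(p + 4)*(p^3 + 2*p^2 - 16*p - 32) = (p - 4)^2*(p + 2)*(p + 4)*(p^2 + 6*p + 8) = (p - 4)^2*(p + 2)^2*(p + 4)*(p + 4)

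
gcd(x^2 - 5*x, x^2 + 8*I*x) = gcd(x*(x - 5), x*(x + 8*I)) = x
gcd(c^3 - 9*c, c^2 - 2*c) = c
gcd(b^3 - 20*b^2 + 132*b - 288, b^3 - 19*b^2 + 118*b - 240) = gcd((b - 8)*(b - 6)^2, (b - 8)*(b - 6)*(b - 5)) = b^2 - 14*b + 48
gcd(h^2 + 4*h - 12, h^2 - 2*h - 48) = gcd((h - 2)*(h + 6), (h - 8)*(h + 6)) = h + 6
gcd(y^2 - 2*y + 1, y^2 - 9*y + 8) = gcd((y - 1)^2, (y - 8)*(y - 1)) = y - 1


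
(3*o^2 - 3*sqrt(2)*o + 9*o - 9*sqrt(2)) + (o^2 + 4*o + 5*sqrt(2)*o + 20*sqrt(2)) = 4*o^2 + 2*sqrt(2)*o + 13*o + 11*sqrt(2)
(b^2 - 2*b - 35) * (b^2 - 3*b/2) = b^4 - 7*b^3/2 - 32*b^2 + 105*b/2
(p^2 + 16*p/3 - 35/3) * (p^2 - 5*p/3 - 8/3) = p^4 + 11*p^3/3 - 209*p^2/9 + 47*p/9 + 280/9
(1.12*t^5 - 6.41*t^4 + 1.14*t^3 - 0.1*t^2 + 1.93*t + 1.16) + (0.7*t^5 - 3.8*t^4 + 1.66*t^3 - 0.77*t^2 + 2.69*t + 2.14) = 1.82*t^5 - 10.21*t^4 + 2.8*t^3 - 0.87*t^2 + 4.62*t + 3.3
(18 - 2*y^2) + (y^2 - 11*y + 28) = -y^2 - 11*y + 46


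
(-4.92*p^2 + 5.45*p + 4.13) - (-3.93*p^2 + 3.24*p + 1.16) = -0.99*p^2 + 2.21*p + 2.97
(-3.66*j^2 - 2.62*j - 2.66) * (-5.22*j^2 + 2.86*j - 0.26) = 19.1052*j^4 + 3.2088*j^3 + 7.3436*j^2 - 6.9264*j + 0.6916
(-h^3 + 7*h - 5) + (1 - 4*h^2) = -h^3 - 4*h^2 + 7*h - 4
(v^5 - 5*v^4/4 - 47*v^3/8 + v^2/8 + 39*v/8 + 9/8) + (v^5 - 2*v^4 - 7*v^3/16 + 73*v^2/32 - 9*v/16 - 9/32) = 2*v^5 - 13*v^4/4 - 101*v^3/16 + 77*v^2/32 + 69*v/16 + 27/32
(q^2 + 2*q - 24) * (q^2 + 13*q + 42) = q^4 + 15*q^3 + 44*q^2 - 228*q - 1008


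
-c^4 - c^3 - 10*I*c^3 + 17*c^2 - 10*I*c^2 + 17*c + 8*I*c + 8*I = (c + I)*(c + 8*I)*(-I*c + 1)*(-I*c - I)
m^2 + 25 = (m - 5*I)*(m + 5*I)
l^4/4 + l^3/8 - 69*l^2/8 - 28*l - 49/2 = (l/2 + 1)^2*(l - 7)*(l + 7/2)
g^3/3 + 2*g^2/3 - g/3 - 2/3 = (g/3 + 1/3)*(g - 1)*(g + 2)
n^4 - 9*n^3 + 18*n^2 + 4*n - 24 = (n - 6)*(n - 2)^2*(n + 1)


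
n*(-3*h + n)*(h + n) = -3*h^2*n - 2*h*n^2 + n^3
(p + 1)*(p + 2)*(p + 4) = p^3 + 7*p^2 + 14*p + 8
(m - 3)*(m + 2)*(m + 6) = m^3 + 5*m^2 - 12*m - 36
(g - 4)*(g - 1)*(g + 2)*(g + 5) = g^4 + 2*g^3 - 21*g^2 - 22*g + 40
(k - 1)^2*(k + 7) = k^3 + 5*k^2 - 13*k + 7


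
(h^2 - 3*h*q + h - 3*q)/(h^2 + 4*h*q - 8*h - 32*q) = (h^2 - 3*h*q + h - 3*q)/(h^2 + 4*h*q - 8*h - 32*q)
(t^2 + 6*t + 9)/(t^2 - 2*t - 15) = (t + 3)/(t - 5)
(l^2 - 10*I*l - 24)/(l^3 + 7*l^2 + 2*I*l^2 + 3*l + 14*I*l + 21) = (l^2 - 10*I*l - 24)/(l^3 + l^2*(7 + 2*I) + l*(3 + 14*I) + 21)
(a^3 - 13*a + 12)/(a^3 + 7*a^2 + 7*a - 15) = (a^2 + a - 12)/(a^2 + 8*a + 15)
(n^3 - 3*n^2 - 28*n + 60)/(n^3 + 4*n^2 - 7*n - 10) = (n - 6)/(n + 1)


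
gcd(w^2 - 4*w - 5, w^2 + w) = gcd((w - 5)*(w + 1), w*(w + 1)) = w + 1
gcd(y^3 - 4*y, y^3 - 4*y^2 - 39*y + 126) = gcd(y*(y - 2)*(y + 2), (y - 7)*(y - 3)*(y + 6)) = 1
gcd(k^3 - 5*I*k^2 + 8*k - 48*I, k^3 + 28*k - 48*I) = k - 4*I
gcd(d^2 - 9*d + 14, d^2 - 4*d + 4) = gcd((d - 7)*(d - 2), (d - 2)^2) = d - 2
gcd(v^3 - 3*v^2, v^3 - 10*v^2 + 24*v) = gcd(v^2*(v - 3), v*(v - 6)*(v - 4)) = v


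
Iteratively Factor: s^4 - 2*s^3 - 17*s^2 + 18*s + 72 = (s + 3)*(s^3 - 5*s^2 - 2*s + 24) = (s + 2)*(s + 3)*(s^2 - 7*s + 12) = (s - 4)*(s + 2)*(s + 3)*(s - 3)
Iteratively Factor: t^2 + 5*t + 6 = (t + 3)*(t + 2)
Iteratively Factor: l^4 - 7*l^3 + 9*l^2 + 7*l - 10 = (l + 1)*(l^3 - 8*l^2 + 17*l - 10) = (l - 2)*(l + 1)*(l^2 - 6*l + 5) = (l - 2)*(l - 1)*(l + 1)*(l - 5)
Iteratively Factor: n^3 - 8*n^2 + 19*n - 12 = (n - 3)*(n^2 - 5*n + 4) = (n - 3)*(n - 1)*(n - 4)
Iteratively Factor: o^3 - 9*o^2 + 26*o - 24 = (o - 2)*(o^2 - 7*o + 12) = (o - 4)*(o - 2)*(o - 3)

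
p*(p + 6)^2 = p^3 + 12*p^2 + 36*p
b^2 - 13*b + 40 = (b - 8)*(b - 5)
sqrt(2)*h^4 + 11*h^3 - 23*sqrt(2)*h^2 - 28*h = h*(h - 2*sqrt(2))*(h + 7*sqrt(2))*(sqrt(2)*h + 1)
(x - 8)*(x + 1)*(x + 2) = x^3 - 5*x^2 - 22*x - 16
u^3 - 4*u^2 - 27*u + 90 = (u - 6)*(u - 3)*(u + 5)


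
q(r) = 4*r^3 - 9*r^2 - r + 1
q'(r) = 12*r^2 - 18*r - 1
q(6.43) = 685.86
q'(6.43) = 379.40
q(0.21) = 0.43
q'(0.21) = -4.25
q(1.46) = -7.20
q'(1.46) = -1.70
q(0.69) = -2.66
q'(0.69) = -7.71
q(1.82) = -6.52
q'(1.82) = 5.99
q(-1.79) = -48.99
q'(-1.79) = 69.67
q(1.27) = -6.59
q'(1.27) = -4.51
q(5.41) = 365.54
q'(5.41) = 252.84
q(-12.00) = -8195.00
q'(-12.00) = 1943.00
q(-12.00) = -8195.00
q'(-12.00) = 1943.00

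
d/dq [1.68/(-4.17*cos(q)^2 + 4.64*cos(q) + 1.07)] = (7.7952 - 14.0112*cos(q))*sin(q)/(-4.17*cos(q)^2 + 4.64*cos(q) + 1.07)^2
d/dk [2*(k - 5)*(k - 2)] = 4*k - 14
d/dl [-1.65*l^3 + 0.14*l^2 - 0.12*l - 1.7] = -4.95*l^2 + 0.28*l - 0.12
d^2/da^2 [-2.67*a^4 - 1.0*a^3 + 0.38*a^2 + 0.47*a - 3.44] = -32.04*a^2 - 6.0*a + 0.76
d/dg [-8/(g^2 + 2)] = 16*g/(g^2 + 2)^2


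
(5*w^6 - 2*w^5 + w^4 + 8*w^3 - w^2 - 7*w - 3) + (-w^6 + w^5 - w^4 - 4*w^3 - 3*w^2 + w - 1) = 4*w^6 - w^5 + 4*w^3 - 4*w^2 - 6*w - 4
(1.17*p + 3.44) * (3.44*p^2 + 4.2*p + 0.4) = 4.0248*p^3 + 16.7476*p^2 + 14.916*p + 1.376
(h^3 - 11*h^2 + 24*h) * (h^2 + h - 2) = h^5 - 10*h^4 + 11*h^3 + 46*h^2 - 48*h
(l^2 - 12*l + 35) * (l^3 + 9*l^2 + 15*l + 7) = l^5 - 3*l^4 - 58*l^3 + 142*l^2 + 441*l + 245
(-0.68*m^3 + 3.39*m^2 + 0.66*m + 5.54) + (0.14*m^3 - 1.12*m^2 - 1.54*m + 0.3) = -0.54*m^3 + 2.27*m^2 - 0.88*m + 5.84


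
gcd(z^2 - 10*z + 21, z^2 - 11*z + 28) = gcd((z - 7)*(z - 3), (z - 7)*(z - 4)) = z - 7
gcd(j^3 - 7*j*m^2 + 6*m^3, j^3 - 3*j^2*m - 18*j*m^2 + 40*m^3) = j - 2*m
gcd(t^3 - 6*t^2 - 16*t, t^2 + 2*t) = t^2 + 2*t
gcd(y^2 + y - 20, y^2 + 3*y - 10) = y + 5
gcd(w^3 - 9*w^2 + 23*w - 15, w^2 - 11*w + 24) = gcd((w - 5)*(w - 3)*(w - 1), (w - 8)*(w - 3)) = w - 3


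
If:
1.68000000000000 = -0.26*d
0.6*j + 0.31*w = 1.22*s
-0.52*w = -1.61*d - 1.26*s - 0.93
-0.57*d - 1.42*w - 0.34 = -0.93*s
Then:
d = -6.46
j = 18.50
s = 11.63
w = 9.97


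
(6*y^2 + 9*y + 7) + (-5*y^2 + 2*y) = y^2 + 11*y + 7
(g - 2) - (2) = g - 4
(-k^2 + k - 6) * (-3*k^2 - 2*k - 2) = 3*k^4 - k^3 + 18*k^2 + 10*k + 12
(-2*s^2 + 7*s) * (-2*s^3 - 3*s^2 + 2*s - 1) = 4*s^5 - 8*s^4 - 25*s^3 + 16*s^2 - 7*s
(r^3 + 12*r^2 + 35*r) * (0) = 0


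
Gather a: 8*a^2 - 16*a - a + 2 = 8*a^2 - 17*a + 2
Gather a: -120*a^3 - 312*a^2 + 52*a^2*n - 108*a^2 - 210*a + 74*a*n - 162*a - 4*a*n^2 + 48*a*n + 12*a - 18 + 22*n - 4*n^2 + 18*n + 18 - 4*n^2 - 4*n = -120*a^3 + a^2*(52*n - 420) + a*(-4*n^2 + 122*n - 360) - 8*n^2 + 36*n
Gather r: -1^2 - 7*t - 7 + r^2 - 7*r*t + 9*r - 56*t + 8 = r^2 + r*(9 - 7*t) - 63*t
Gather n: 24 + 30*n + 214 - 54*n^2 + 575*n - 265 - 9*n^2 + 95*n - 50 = -63*n^2 + 700*n - 77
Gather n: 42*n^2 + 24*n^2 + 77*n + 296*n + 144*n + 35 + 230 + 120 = 66*n^2 + 517*n + 385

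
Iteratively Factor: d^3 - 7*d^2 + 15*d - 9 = (d - 3)*(d^2 - 4*d + 3) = (d - 3)^2*(d - 1)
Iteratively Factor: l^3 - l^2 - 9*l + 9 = (l - 1)*(l^2 - 9) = (l - 1)*(l + 3)*(l - 3)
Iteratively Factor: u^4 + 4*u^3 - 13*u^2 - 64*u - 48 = (u - 4)*(u^3 + 8*u^2 + 19*u + 12) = (u - 4)*(u + 1)*(u^2 + 7*u + 12) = (u - 4)*(u + 1)*(u + 3)*(u + 4)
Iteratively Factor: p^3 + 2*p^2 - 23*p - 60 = (p - 5)*(p^2 + 7*p + 12) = (p - 5)*(p + 3)*(p + 4)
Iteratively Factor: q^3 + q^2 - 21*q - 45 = (q + 3)*(q^2 - 2*q - 15) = (q - 5)*(q + 3)*(q + 3)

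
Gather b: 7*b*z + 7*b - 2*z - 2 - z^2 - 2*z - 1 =b*(7*z + 7) - z^2 - 4*z - 3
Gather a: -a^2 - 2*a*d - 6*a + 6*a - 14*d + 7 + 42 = -a^2 - 2*a*d - 14*d + 49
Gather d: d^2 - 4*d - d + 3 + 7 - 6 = d^2 - 5*d + 4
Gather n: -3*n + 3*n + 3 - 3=0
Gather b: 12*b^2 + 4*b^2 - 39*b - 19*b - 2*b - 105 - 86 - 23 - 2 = 16*b^2 - 60*b - 216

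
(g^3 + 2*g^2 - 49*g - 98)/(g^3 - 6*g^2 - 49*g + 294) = (g + 2)/(g - 6)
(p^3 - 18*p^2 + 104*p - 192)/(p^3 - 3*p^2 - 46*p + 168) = (p - 8)/(p + 7)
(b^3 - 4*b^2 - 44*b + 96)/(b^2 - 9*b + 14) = (b^2 - 2*b - 48)/(b - 7)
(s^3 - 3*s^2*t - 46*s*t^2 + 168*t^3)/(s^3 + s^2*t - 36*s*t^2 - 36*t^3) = (s^2 + 3*s*t - 28*t^2)/(s^2 + 7*s*t + 6*t^2)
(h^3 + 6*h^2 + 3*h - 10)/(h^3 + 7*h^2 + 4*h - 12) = (h + 5)/(h + 6)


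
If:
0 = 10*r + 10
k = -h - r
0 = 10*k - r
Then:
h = 11/10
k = -1/10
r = -1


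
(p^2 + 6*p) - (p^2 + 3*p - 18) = 3*p + 18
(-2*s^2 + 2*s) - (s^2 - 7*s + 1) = -3*s^2 + 9*s - 1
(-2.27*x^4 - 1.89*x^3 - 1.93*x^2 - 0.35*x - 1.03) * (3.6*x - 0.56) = -8.172*x^5 - 5.5328*x^4 - 5.8896*x^3 - 0.1792*x^2 - 3.512*x + 0.5768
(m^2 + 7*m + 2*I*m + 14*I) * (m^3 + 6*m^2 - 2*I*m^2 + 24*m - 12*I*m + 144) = m^5 + 13*m^4 + 70*m^3 + 364*m^2 + 48*I*m^2 + 1176*m + 624*I*m + 2016*I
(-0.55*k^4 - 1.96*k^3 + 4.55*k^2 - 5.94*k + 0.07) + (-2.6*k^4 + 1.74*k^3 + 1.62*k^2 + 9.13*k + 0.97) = -3.15*k^4 - 0.22*k^3 + 6.17*k^2 + 3.19*k + 1.04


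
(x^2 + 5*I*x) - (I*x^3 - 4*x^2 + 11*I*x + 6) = -I*x^3 + 5*x^2 - 6*I*x - 6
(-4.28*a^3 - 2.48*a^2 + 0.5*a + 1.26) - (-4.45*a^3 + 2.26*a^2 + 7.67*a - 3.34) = 0.17*a^3 - 4.74*a^2 - 7.17*a + 4.6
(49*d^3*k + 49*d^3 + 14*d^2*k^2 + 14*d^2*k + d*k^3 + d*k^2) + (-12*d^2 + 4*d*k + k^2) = 49*d^3*k + 49*d^3 + 14*d^2*k^2 + 14*d^2*k - 12*d^2 + d*k^3 + d*k^2 + 4*d*k + k^2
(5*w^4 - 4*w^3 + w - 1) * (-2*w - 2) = -10*w^5 - 2*w^4 + 8*w^3 - 2*w^2 + 2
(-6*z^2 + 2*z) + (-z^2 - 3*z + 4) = -7*z^2 - z + 4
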